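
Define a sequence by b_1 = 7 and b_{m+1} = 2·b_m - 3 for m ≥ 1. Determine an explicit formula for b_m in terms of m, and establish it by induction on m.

Computing the first terms: b_1 = 7, b_2 = 11, b_3 = 19. This suggests b_m = 2^(m + 1) + 3.
Base step (m = 1): the formula gives 7 = 7 = b_1.
Suppose the result is true for m = r, so b_r = 2^(r + 1) + 3.
Then b_{r+1} = 2·b_r - 3 = 2·(2^(r + 1) + 3) - 3 = 2^(r + 2) + 3 = 2^((r+1) + 1) + 3,
which is the claimed formula at m = r+1.
By induction, the statement is established for all m ≥ 1.

b_m = 2^(m + 1) + 3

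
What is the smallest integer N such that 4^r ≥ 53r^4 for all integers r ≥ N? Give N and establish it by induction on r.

At r = 9: 262144 < 347733, so the inequality fails and N ≥ 10. We prove 4^r ≥ 53r^4 for all r ≥ 10.
Base step (r = 10): 4^r = 1048576 and 53r^4 = 530000, so 1048576 ≥ 530000.
Suppose the result is true for r = j, so 4^j ≥ 53j^4.
Then 4^(j + 1) = 4·(4^j) ≥ 4·(53j^4).
Also, for j ≥ 10 we have 4·(53j^4) ≥ 53(j+1)^4, since 4 ≥ (1 + 1/j)^4 for all j ≥ 10.
Combining, 4^(j + 1) ≥ 53(j+1)^4.
Hence, by induction on r, the claim holds for every r ≥ 10.
Hence the smallest such N is 10.

N = 10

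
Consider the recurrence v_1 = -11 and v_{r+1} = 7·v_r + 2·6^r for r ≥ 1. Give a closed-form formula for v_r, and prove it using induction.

Computing the first terms: v_1 = -11, v_2 = -65, v_3 = -383. This suggests v_r = -2·6^r + 7^(r - 1).
For the base case r = 1: the formula gives -11 = -11 = v_1.
Inductive step: suppose the statement holds for some m ≥ 1, so v_m = -2·6^m + 7^(m - 1).
Then v_{m+1} = 7·v_m + 2·6^m = 7·(-2·6^m + 7^(m - 1)) + 2·6^m = -2·6^(m + 1) + 7^m = -2·6^(m+1) + 7^((m+1) - 1),
which is the claimed formula at r = m+1.
By induction, the statement is established for all r ≥ 1.

v_r = -2·6^r + 7^(r - 1)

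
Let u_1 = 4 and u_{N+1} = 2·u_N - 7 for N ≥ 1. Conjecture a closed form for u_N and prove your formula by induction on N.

Computing the first terms: u_1 = 4, u_2 = 1, u_3 = -5. This suggests u_N = -3·2^(N - 1) + 7.
Base case (N = 1): the formula gives 4 = 4 = u_1.
Inductive step: assume the claim holds for N = r, so u_r = -3·2^(r - 1) + 7.
Then u_{r+1} = 2·u_r - 7 = 2·(-3·2^(r - 1) + 7) - 7 = -3·2^r + 7 = -3·2^((r+1) - 1) + 7,
which is the claimed formula at N = r+1.
Hence, by induction on N, the claim holds for every N ≥ 1.

u_N = -3·2^(N - 1) + 7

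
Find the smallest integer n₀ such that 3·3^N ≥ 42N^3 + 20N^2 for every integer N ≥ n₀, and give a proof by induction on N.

At N = 8: 19683 < 22784, so the inequality fails and n₀ ≥ 9. We prove 3·3^N ≥ 42N^3 + 20N^2 for all N ≥ 9.
Base step (N = 9): 3·3^N = 59049 and 42N^3 + 20N^2 = 32238, so 59049 ≥ 32238.
For the inductive step, assume it holds for an arbitrary p ≥ 9, so 3·3^p ≥ 42p^3 + 20p^2.
Then 3·3^(p + 1) = 3·(3·3^p) ≥ 3·(42p^3 + 20p^2).
Also, for p ≥ 9 we have 3·(42p^3 + 20p^2) ≥ 42(p+1)^3 + 20(p+1)^2, since 3·(42p^3 + 20p^2) − (42(p+1)^3 + 20(p+1)^2) = 84p^3 - 86p^2 - 166p - 62, which is nonnegative for all p ≥ 9.
Combining, 3·3^(p + 1) ≥ 42(p+1)^3 + 20(p+1)^2.
This completes the induction.
Hence the smallest such n₀ is 9.

n₀ = 9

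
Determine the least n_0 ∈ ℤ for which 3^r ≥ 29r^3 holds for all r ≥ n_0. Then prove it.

n_0 = 10

At r = 9: 19683 < 21141, so the inequality fails and n_0 ≥ 10. We prove 3^r ≥ 29r^3 for all r ≥ 10.
For the base case r = 10: 3^r = 59049 and 29r^3 = 29000, so 59049 ≥ 29000.
Inductive step: assume the claim holds for r = j, so 3^j ≥ 29j^3.
Then 3^(j + 1) = 3·(3^j) ≥ 3·(29j^3).
Also, for j ≥ 10 we have 3·(29j^3) ≥ 29(j+1)^3, since 3 ≥ (1 + 1/j)^3 for all j ≥ 10.
Combining, 3^(j + 1) ≥ 29(j+1)^3.
By the principle of mathematical induction, the result holds for all r ≥ 10.
Hence the smallest such n_0 is 10.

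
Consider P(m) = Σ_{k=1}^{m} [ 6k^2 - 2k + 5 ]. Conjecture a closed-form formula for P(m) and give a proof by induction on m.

P(m) = m(2m^2 + 2m + 5)

We claim P(m) = m(2m^2 + 2m + 5) for all m ≥ 1.
Base case (m = 1): P(1) = 9, and the closed form gives 9. They agree.
Suppose the result is true for m = k, so P(k) = k(2k^2 + 2k + 5).
Then P(k+1) = P(k) + (6k^2 + 10k + 9) = (k(2k^2 + 2k + 5)) + (6k^2 + 10k + 9).
Simplifying, P(k+1) = (k + 1)(2k^2 + 6k + 9) = (k+1)(2(k+1)^2 + 2(k+1) + 5),
which is the closed form with m = k+1.
Hence, by induction on m, the claim holds for every m ≥ 1.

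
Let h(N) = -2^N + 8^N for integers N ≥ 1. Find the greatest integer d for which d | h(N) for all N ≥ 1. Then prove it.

Computing the first values: h(1) = 6 and h(2) = 60; gcd(6, 60) = 6, so d ≤ 6.
We prove 6 | -2^N + 8^N for all N ≥ 1 by induction on N.
For the base case N = 1: h(1) = 6 = 6·(1), so 6 | h(1).
Inductive step: assume the claim holds for N = r, i.e. 6 | h(r). Then
8^{r+1} − 2^{r+1} = 8·8^r − 2·2^r = 8·(8^r − 2^r) + (6)·2^r. The first term is divisible by 6 by the inductive hypothesis, and the second term (6)·2^r is divisible by 6 since 6 | 6. Hence 6 | h(r+1).
By the principle of mathematical induction, the result holds for all N ≥ 1.
Therefore the largest such d is 6.

d = 6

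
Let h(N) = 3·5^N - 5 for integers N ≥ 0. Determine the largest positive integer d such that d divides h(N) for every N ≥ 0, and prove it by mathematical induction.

d = 2

Computing the first values: h(0) = -2 and h(1) = 10; gcd(-2, 10) = 2, so d ≤ 2.
We prove 2 | 3·5^N - 5 for all N ≥ 0 by induction on N.
When N = 0: h(0) = -2 = 2·(-1), so 2 | h(0).
Suppose the result is true for N = j, i.e. 2 | h(j). Then
h(j+1) = 3·5^(j+1) - 5 = 5·(3·5^j - 5) + 20 = 5·h(j) + 20. The first term is divisible by 2 by the inductive hypothesis, and 20 is divisible by 2. Hence 2 | h(j+1).
By induction, the statement is established for all N ≥ 0.
Therefore the largest such d is 2.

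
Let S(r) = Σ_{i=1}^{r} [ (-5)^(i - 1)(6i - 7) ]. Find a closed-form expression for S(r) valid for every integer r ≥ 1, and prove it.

S(r) = (-5)^r(-r + 1) - 1

We claim S(r) = (-5)^r(-r + 1) - 1 for all r ≥ 1.
For the base case r = 1: S(1) = -1, and the closed form gives -1. They agree.
For the inductive step, assume it holds for an arbitrary i ≥ 1, so S(i) = (-5)^i(-i + 1) - 1.
Then S(i+1) = S(i) + ((-5)^i(6i - 1)) = ((-5)^i(-i + 1) - 1) + ((-5)^i(6i - 1)).
Simplifying, S(i+1) = 5(-5)^i·i - 1 = (-5)^(i+1)(-(i+1) + 1) - 1,
which is the closed form with r = i+1.
By the principle of mathematical induction, the result holds for all r ≥ 1.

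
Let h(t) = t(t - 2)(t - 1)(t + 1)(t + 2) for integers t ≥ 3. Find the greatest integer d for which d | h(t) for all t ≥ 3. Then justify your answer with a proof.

d = 120

Computing the first values: h(3) = 120 and h(4) = 720; gcd(120, 720) = 120, so d ≤ 120.
We prove 120 | t(t - 2)(t - 1)(t + 1)(t + 2) for all t ≥ 3 by induction on t.
For the base case t = 3: h(3) = 120 = 120·(1), so 120 | h(3).
Inductive step: suppose the statement holds for some r ≥ 3, i.e. 120 | h(r). Then
h(r+1) − h(r) = (r-1)·r·(r+1)·(r+2)·(r+3) − (r-2)·(r-1)·r·(r+1)·(r+2) = (r-1)·r·(r+1)·(r+2)·[(r+3) − (r-2)] = 5·(r-1)·r·(r+1)·(r+2). The product of 4 consecutive integers is divisible by (4)! = 24, so h(r+1) − h(r) is divisible by 5·24 = 120. By the inductive hypothesis 120 | h(r), hence 120 | h(r+1).
This completes the induction.
Therefore the largest such d is 120.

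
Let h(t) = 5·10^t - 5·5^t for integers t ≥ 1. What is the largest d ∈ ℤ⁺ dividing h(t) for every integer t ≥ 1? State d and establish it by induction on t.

d = 25

Computing the first values: h(1) = 25 and h(2) = 375; gcd(25, 375) = 25, so d ≤ 25.
We prove 25 | 5·10^t - 5·5^t for all t ≥ 1 by induction on t.
For the base case t = 1: h(1) = 25 = 25·(1), so 25 | h(1).
Inductive step: assume the claim holds for t = r, i.e. 25 | h(r). Then
h(r+1) − 10·h(r) = (5·10^(r+1) - 5·5^(r+1)) − 10·(5·10^r - 5·5^r) = (-5)·5^r·(5 − 10) = (25)·5^r. Since 25 | h(r) by the inductive hypothesis, 25 | 10·h(r); and 25 | 25 since 25 = 25·1. Therefore 25 | h(r+1).
By the principle of mathematical induction, the result holds for all t ≥ 1.
Therefore the largest such d is 25.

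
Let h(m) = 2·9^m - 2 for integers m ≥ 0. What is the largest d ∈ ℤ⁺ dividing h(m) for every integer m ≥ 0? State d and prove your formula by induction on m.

Computing the first values: h(0) = 0 and h(1) = 16; gcd(0, 16) = 16, so d ≤ 16.
We prove 16 | 2·9^m - 2 for all m ≥ 0 by induction on m.
For the base case m = 0: h(0) = 0 = 16·(0), so 16 | h(0).
Inductive step: suppose the statement holds for some j ≥ 0, i.e. 16 | h(j). Then
h(j+1) = 2·9^(j+1) - 2 = 9·(2·9^j - 2) + 16 = 9·h(j) + 16. The first term is divisible by 16 by the inductive hypothesis, and 16 is divisible by 16. Hence 16 | h(j+1).
By induction, the statement is established for all m ≥ 0.
Therefore the largest such d is 16.

d = 16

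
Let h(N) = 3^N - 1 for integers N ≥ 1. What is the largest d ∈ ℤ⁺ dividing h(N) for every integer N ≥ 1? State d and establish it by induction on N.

d = 2

Computing the first values: h(1) = 2 and h(2) = 8; gcd(2, 8) = 2, so d ≤ 2.
We prove 2 | 3^N - 1 for all N ≥ 1 by induction on N.
Base case (N = 1): h(1) = 2 = 2·(1), so 2 | h(1).
Inductive step: assume the claim holds for N = i, i.e. 2 | h(i). Then
3^{i+1} − 1^{i+1} = 3·3^i − 1·1^i = 3·(3^i − 1^i) + (2)·1^i. The first term is divisible by 2 by the inductive hypothesis, and the second term (2)·1^i is divisible by 2 since 2 | 2. Hence 2 | h(i+1).
This completes the induction.
Therefore the largest such d is 2.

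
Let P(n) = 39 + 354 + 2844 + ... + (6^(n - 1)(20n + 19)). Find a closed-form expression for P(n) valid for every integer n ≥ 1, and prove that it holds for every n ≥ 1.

We claim P(n) = 6^n(4n + 3) - 3 for all n ≥ 1.
For the base case n = 1: P(1) = 39, and the closed form gives 39. They agree.
Suppose the result is true for n = j, so P(j) = 6^j(4j + 3) - 3.
Then P(j+1) = P(j) + (6^j(20j + 39)) = (6^j(4j + 3) - 3) + (6^j(20j + 39)).
Simplifying, P(j+1) = 24·6^j·j + 42·6^j - 3 = 6^(j+1)(4(j+1) + 3) - 3,
which is the closed form with n = j+1.
By the principle of mathematical induction, the result holds for all n ≥ 1.

P(n) = 6^n(4n + 3) - 3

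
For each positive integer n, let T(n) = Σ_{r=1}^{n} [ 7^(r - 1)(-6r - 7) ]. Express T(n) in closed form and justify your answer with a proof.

T(n) = -7^n(n + 1) + 1

We claim T(n) = -7^n(n + 1) + 1 for all n ≥ 1.
Base case (n = 1): T(1) = -13, and the closed form gives -13. They agree.
Suppose the result is true for n = r, so T(r) = -7^r(r + 1) + 1.
Then T(r+1) = T(r) + (7^r(-6r - 13)) = (-7^r(r + 1) + 1) + (7^r(-6r - 13)).
Simplifying, T(r+1) = -7·7^r·r - 14·7^r + 1 = -7^(r+1)((r+1) + 1) + 1,
which is the closed form with n = r+1.
By induction, the statement is established for all n ≥ 1.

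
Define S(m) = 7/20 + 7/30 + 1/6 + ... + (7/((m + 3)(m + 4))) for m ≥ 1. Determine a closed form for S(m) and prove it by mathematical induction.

We claim S(m) = 7m/(4(m + 4)) for all m ≥ 1.
Base step (m = 1): S(1) = 7/20, and the closed form gives 7/20. They agree.
Suppose the result is true for m = i, so S(i) = 7i/(4(i + 4)).
Then S(i+1) = S(i) + (7/((i + 4)(i + 5))) = (7i/(4(i + 4))) + (7/((i + 4)(i + 5))).
Simplifying, S(i+1) = 7(i + 1)/(4(i + 5)) = 7(i+1)/(4((i+1) + 4)),
which is the closed form with m = i+1.
This completes the induction.

S(m) = 7m/(4(m + 4))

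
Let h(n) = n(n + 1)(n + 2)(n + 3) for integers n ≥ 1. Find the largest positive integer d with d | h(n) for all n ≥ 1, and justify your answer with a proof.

d = 24

Computing the first values: h(1) = 24 and h(2) = 120; gcd(24, 120) = 24, so d ≤ 24.
We prove 24 | n(n + 1)(n + 2)(n + 3) for all n ≥ 1 by induction on n.
For the base case n = 1: h(1) = 24 = 24·(1), so 24 | h(1).
Inductive step: assume the claim holds for n = j, i.e. 24 | h(j). Then
h(j+1) − h(j) = (j+1)·(j+2)·(j+3)·(j+4) − j·(j+1)·(j+2)·(j+3) = (j+1)·(j+2)·(j+3)·[(j+4) − j] = 4·(j+1)·(j+2)·(j+3). The product of 3 consecutive integers is divisible by (3)! = 6, so h(j+1) − h(j) is divisible by 4·6 = 24. By the inductive hypothesis 24 | h(j), hence 24 | h(j+1).
By the principle of mathematical induction, the result holds for all n ≥ 1.
Therefore the largest such d is 24.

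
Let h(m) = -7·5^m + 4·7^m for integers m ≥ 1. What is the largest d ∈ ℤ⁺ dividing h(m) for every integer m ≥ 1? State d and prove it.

Computing the first values: h(1) = -7 and h(2) = 21; gcd(-7, 21) = 7, so d ≤ 7.
We prove 7 | -7·5^m + 4·7^m for all m ≥ 1 by induction on m.
When m = 1: h(1) = -7 = 7·(-1), so 7 | h(1).
Inductive step: assume the claim holds for m = p, i.e. 7 | h(p). Then
h(p+1) − 7·h(p) = (-7·5^(p+1) + 4·7^(p+1)) − 7·(-7·5^p + 4·7^p) = (-7)·5^p·(5 − 7) = (14)·5^p. Since 7 | h(p) by the inductive hypothesis, 7 | 7·h(p); and 7 | 14 since 14 = 7·2. Therefore 7 | h(p+1).
Hence, by induction on m, the claim holds for every m ≥ 1.
Therefore the largest such d is 7.

d = 7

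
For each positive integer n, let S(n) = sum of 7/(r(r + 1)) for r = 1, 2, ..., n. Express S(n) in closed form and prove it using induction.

We claim S(n) = 7n/(n + 1) for all n ≥ 1.
Base step (n = 1): S(1) = 7/2, and the closed form gives 7/2. They agree.
Inductive step: assume the claim holds for n = r, so S(r) = 7r/(r + 1).
Then S(r+1) = S(r) + (7/((r + 1)(r + 2))) = (7r/(r + 1)) + (7/((r + 1)(r + 2))).
Simplifying, S(r+1) = 7(r + 1)/(r + 2) = 7(r+1)/((r+1) + 1),
which is the closed form with n = r+1.
Hence, by induction on n, the claim holds for every n ≥ 1.

S(n) = 7n/(n + 1)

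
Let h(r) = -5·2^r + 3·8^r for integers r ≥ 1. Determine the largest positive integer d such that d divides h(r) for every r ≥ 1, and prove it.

Computing the first values: h(1) = 14 and h(2) = 172; gcd(14, 172) = 2, so d ≤ 2.
We prove 2 | -5·2^r + 3·8^r for all r ≥ 1 by induction on r.
Base case (r = 1): h(1) = 14 = 2·(7), so 2 | h(1).
Inductive step: assume the claim holds for r = m, i.e. 2 | h(m). Then
h(m+1) − 8·h(m) = (-5·2^(m+1) + 3·8^(m+1)) − 8·(-5·2^m + 3·8^m) = (-5)·2^m·(2 − 8) = (30)·2^m. Since 2 | h(m) by the inductive hypothesis, 2 | 8·h(m); and 2 | 30 since 30 = 2·15. Therefore 2 | h(m+1).
Hence, by induction on r, the claim holds for every r ≥ 1.
Therefore the largest such d is 2.

d = 2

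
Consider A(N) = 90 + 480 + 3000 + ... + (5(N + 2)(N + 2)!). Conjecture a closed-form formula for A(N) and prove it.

A(N) = 5(N + 3)! - 30

We claim A(N) = 5(N + 3)! - 30 for all N ≥ 1.
For the base case N = 1: A(1) = 90, and the closed form gives 90. They agree.
Inductive step: assume the claim holds for N = i, so A(i) = 5(i + 3)! - 30.
Then A(i+1) = A(i) + (5(i + 3)(i + 3)!) = (5(i + 3)! - 30) + (5(i + 3)(i + 3)!).
Simplifying, A(i+1) = 5((i+1) + 3)! - 30,
which is the closed form with N = i+1.
This completes the induction.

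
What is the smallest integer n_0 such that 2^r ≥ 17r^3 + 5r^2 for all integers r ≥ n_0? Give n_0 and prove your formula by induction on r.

n_0 = 17

At r = 16: 65536 < 70912, so the inequality fails and n_0 ≥ 17. We prove 2^r ≥ 17r^3 + 5r^2 for all r ≥ 17.
Base step (r = 17): 2^r = 131072 and 17r^3 + 5r^2 = 84966, so 131072 ≥ 84966.
For the inductive step, assume it holds for an arbitrary i ≥ 17, so 2^i ≥ 17i^3 + 5i^2.
Then 2^(i + 1) = 2·(2^i) ≥ 2·(17i^3 + 5i^2).
Also, for i ≥ 17 we have 2·(17i^3 + 5i^2) ≥ 17(i+1)^3 + 5(i+1)^2, since 2·(17i^3 + 5i^2) − (17(i+1)^3 + 5(i+1)^2) = 17i^3 - 46i^2 - 61i - 22, which is nonnegative for all i ≥ 17.
Combining, 2^(i + 1) ≥ 17(i+1)^3 + 5(i+1)^2.
This completes the induction.
Hence the smallest such n_0 is 17.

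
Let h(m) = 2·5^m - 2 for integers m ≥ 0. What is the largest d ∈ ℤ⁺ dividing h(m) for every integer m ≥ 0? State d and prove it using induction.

Computing the first values: h(0) = 0 and h(1) = 8; gcd(0, 8) = 8, so d ≤ 8.
We prove 8 | 2·5^m - 2 for all m ≥ 0 by induction on m.
Base case (m = 0): h(0) = 0 = 8·(0), so 8 | h(0).
Inductive step: suppose the statement holds for some k ≥ 0, i.e. 8 | h(k). Then
h(k+1) = 2·5^(k+1) - 2 = 5·(2·5^k - 2) + 8 = 5·h(k) + 8. The first term is divisible by 8 by the inductive hypothesis, and 8 is divisible by 8. Hence 8 | h(k+1).
This completes the induction.
Therefore the largest such d is 8.

d = 8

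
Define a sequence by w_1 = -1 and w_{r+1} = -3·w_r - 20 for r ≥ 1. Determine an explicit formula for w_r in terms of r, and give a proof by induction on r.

w_r = 4(-3)^(r - 1) - 5

Computing the first terms: w_1 = -1, w_2 = -17, w_3 = 31. This suggests w_r = 4(-3)^(r - 1) - 5.
When r = 1: the formula gives -1 = -1 = w_1.
Inductive step: suppose the statement holds for some m ≥ 1, so w_m = 4(-3)^(m - 1) - 5.
Then w_{m+1} = -3·w_m - 20 = -3·(4(-3)^(m - 1) - 5) - 20 = 4(-3)^m - 5 = 4(-3)^((m+1) - 1) - 5,
which is the claimed formula at r = m+1.
By induction, the statement is established for all r ≥ 1.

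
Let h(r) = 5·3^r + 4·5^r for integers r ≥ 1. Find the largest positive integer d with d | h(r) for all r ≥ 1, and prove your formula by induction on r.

d = 5

Computing the first values: h(1) = 35 and h(2) = 145; gcd(35, 145) = 5, so d ≤ 5.
We prove 5 | 5·3^r + 4·5^r for all r ≥ 1 by induction on r.
Base step (r = 1): h(1) = 35 = 5·(7), so 5 | h(1).
For the inductive step, assume it holds for an arbitrary p ≥ 1, i.e. 5 | h(p). Then
h(p+1) − 5·h(p) = (5·3^(p+1) + 4·5^(p+1)) − 5·(5·3^p + 4·5^p) = (5)·3^p·(3 − 5) = (-10)·3^p. Since 5 | h(p) by the inductive hypothesis, 5 | 5·h(p); and 5 | -10 since -10 = 5·-2. Therefore 5 | h(p+1).
By the principle of mathematical induction, the result holds for all r ≥ 1.
Therefore the largest such d is 5.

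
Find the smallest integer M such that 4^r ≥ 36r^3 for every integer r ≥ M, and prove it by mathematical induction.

At r = 6: 4096 < 7776, so the inequality fails and M ≥ 7. We prove 4^r ≥ 36r^3 for all r ≥ 7.
When r = 7: 4^r = 16384 and 36r^3 = 12348, so 16384 ≥ 12348.
Inductive step: suppose the statement holds for some i ≥ 7, so 4^i ≥ 36i^3.
Then 4^(i + 1) = 4·(4^i) ≥ 4·(36i^3).
Also, for i ≥ 7 we have 4·(36i^3) ≥ 36(i+1)^3, since 4 ≥ (1 + 1/i)^3 for all i ≥ 7.
Combining, 4^(i + 1) ≥ 36(i+1)^3.
Hence, by induction on r, the claim holds for every r ≥ 7.
Hence the smallest such M is 7.

M = 7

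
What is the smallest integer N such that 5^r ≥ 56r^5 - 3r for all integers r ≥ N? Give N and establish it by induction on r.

At r = 9: 1953125 < 3306717, so the inequality fails and N ≥ 10. We prove 5^r ≥ 56r^5 - 3r for all r ≥ 10.
For the base case r = 10: 5^r = 9765625 and 56r^5 - 3r = 5599970, so 9765625 ≥ 5599970.
Inductive step: assume the claim holds for r = k, so 5^k ≥ 56k^5 - 3k.
Then 5^(k + 1) = 5·(5^k) ≥ 5·(56k^5 - 3k).
Also, for k ≥ 10 we have 5·(56k^5 - 3k) ≥ 56(k+1)^5 - 3(k+1), since 5·(56k^5 - 3k) − (56(k+1)^5 - 3(k+1)) = 224k^5 - 280k^4 - 560k^3 - 560k^2 - 292k - 53, which is nonnegative for all k ≥ 10.
Combining, 5^(k + 1) ≥ 56(k+1)^5 - 3(k+1).
This completes the induction.
Hence the smallest such N is 10.

N = 10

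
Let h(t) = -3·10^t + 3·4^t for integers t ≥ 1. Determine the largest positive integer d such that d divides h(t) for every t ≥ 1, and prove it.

Computing the first values: h(1) = -18 and h(2) = -252; gcd(-18, -252) = 18, so d ≤ 18.
We prove 18 | -3·10^t + 3·4^t for all t ≥ 1 by induction on t.
For the base case t = 1: h(1) = -18 = 18·(-1), so 18 | h(1).
Suppose the result is true for t = r, i.e. 18 | h(r). Then
h(r+1) − 10·h(r) = (-3·10^(r+1) + 3·4^(r+1)) − 10·(-3·10^r + 3·4^r) = (3)·4^r·(4 − 10) = (-18)·4^r. Since 18 | h(r) by the inductive hypothesis, 18 | 10·h(r); and 18 | -18 since -18 = 18·-1. Therefore 18 | h(r+1).
Hence, by induction on t, the claim holds for every t ≥ 1.
Therefore the largest such d is 18.

d = 18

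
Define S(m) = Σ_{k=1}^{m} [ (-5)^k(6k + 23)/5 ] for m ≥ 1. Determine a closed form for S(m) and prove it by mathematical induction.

We claim S(m) = (-5)^m(m + 4) - 4 for all m ≥ 1.
Base step (m = 1): S(1) = -29, and the closed form gives -29. They agree.
Inductive step: suppose the statement holds for some k ≥ 1, so S(k) = (-5)^k(k + 4) - 4.
Then S(k+1) = S(k) + ((-5)^k(-6k - 29)) = ((-5)^k(k + 4) - 4) + ((-5)^k(-6k - 29)).
Simplifying, S(k+1) = -5(-5)^k·k - 25(-5)^k - 4 = (-5)^(k+1)((k+1) + 4) - 4,
which is the closed form with m = k+1.
Hence, by induction on m, the claim holds for every m ≥ 1.

S(m) = (-5)^m(m + 4) - 4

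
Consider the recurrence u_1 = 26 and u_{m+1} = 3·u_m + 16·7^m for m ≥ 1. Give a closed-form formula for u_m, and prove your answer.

Computing the first terms: u_1 = 26, u_2 = 190, u_3 = 1354. This suggests u_m = -2·3^(m - 1) + 4·7^m.
Base step (m = 1): the formula gives 26 = 26 = u_1.
Inductive step: suppose the statement holds for some r ≥ 1, so u_r = -2·3^(r - 1) + 4·7^r.
Then u_{r+1} = 3·u_r + 16·7^r = 3·(-2·3^(r - 1) + 4·7^r) + 16·7^r = -2·3^r + 4·7^(r + 1) = -2·3^((r+1) - 1) + 4·7^(r+1),
which is the claimed formula at m = r+1.
By the principle of mathematical induction, the result holds for all m ≥ 1.

u_m = -2·3^(m - 1) + 4·7^m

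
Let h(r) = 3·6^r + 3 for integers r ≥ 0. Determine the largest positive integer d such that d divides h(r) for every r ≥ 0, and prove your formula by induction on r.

Computing the first values: h(0) = 6 and h(1) = 21; gcd(6, 21) = 3, so d ≤ 3.
We prove 3 | 3·6^r + 3 for all r ≥ 0 by induction on r.
Base step (r = 0): h(0) = 6 = 3·(2), so 3 | h(0).
Inductive step: assume the claim holds for r = k, i.e. 3 | h(k). Then
h(k+1) = 3·6^(k+1) + 3 = 6·(3·6^k + 3) - 15 = 6·h(k) - 15. The first term is divisible by 3 by the inductive hypothesis, and -15 is divisible by 3. Hence 3 | h(k+1).
Hence, by induction on r, the claim holds for every r ≥ 0.
Therefore the largest such d is 3.

d = 3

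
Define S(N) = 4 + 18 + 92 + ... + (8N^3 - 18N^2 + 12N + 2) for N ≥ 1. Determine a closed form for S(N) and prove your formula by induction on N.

We claim S(N) = N(2N^3 - 2N^2 - N + 5) for all N ≥ 1.
Base case (N = 1): S(1) = 4, and the closed form gives 4. They agree.
Suppose the result is true for N = j, so S(j) = j(2j^3 - 2j^2 - j + 5).
Then S(j+1) = S(j) + (8j^3 + 6j^2 + 4) = (j(2j^3 - 2j^2 - j + 5)) + (8j^3 + 6j^2 + 4).
Simplifying, S(j+1) = (j + 1)(2j^3 + 4j^2 + j + 4) = (j+1)(2(j+1)^3 - 2(j+1)^2 - (j+1) + 5),
which is the closed form with N = j+1.
Hence, by induction on N, the claim holds for every N ≥ 1.

S(N) = N(2N^3 - 2N^2 - N + 5)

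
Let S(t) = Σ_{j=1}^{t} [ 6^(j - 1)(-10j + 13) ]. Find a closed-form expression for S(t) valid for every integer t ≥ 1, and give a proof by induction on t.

We claim S(t) = 6^t(-2t + 3) - 3 for all t ≥ 1.
For the base case t = 1: S(1) = 3, and the closed form gives 3. They agree.
Suppose the result is true for t = j, so S(j) = 6^j(-2j + 3) - 3.
Then S(j+1) = S(j) + (6^j(-10j + 3)) = (6^j(-2j + 3) - 3) + (6^j(-10j + 3)).
Simplifying, S(j+1) = -12·6^j·j + 6·6^j - 3 = 6^(j+1)(-2(j+1) + 3) - 3,
which is the closed form with t = j+1.
This completes the induction.

S(t) = 6^t(-2t + 3) - 3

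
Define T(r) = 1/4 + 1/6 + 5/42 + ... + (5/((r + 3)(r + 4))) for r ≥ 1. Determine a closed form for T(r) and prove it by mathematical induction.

T(r) = 5r/(4(r + 4))

We claim T(r) = 5r/(4(r + 4)) for all r ≥ 1.
Base case (r = 1): T(1) = 1/4, and the closed form gives 1/4. They agree.
Inductive step: assume the claim holds for r = i, so T(i) = 5i/(4(i + 4)).
Then T(i+1) = T(i) + (5/((i + 4)(i + 5))) = (5i/(4(i + 4))) + (5/((i + 4)(i + 5))).
Simplifying, T(i+1) = 5(i + 1)/(4(i + 5)) = 5(i+1)/(4((i+1) + 4)),
which is the closed form with r = i+1.
By the principle of mathematical induction, the result holds for all r ≥ 1.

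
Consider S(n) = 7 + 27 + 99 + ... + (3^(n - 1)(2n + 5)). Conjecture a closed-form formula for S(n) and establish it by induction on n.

S(n) = 3^n(n + 2) - 2

We claim S(n) = 3^n(n + 2) - 2 for all n ≥ 1.
For the base case n = 1: S(1) = 7, and the closed form gives 7. They agree.
For the inductive step, assume it holds for an arbitrary r ≥ 1, so S(r) = 3^r(r + 2) - 2.
Then S(r+1) = S(r) + (3^r(2r + 7)) = (3^r(r + 2) - 2) + (3^r(2r + 7)).
Simplifying, S(r+1) = 3^(r + 1)r + 3^(r + 2) - 2 = 3^(r+1)((r+1) + 2) - 2,
which is the closed form with n = r+1.
By induction, the statement is established for all n ≥ 1.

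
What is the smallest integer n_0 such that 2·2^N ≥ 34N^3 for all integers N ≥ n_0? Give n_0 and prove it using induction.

At N = 16: 131072 < 139264, so the inequality fails and n_0 ≥ 17. We prove 2·2^N ≥ 34N^3 for all N ≥ 17.
For the base case N = 17: 2·2^N = 262144 and 34N^3 = 167042, so 262144 ≥ 167042.
For the inductive step, assume it holds for an arbitrary m ≥ 17, so 2·2^m ≥ 34m^3.
Then 2·2^(m + 1) = 2·(2·2^m) ≥ 2·(34m^3).
Also, for m ≥ 17 we have 2·(34m^3) ≥ 34(m+1)^3, since 2 ≥ (1 + 1/m)^3 for all m ≥ 17.
Combining, 2·2^(m + 1) ≥ 34(m+1)^3.
By induction, the statement is established for all N ≥ 17.
Hence the smallest such n_0 is 17.

n_0 = 17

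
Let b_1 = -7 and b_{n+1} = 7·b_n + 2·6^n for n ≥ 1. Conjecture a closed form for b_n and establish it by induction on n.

b_n = -2·6^n + 5·7^(n - 1)

Computing the first terms: b_1 = -7, b_2 = -37, b_3 = -187. This suggests b_n = -2·6^n + 5·7^(n - 1).
Base case (n = 1): the formula gives -7 = -7 = b_1.
Suppose the result is true for n = r, so b_r = -2·6^r + 5·7^(r - 1).
Then b_{r+1} = 7·b_r + 2·6^r = 7·(-2·6^r + 5·7^(r - 1)) + 2·6^r = -2·6^(r + 1) + 5·7^r = -2·6^(r+1) + 5·7^((r+1) - 1),
which is the claimed formula at n = r+1.
This completes the induction.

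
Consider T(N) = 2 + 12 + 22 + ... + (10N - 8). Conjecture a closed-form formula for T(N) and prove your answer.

We claim T(N) = N(5N - 3) for all N ≥ 1.
For the base case N = 1: T(1) = 2, and the closed form gives 2. They agree.
Inductive step: assume the claim holds for N = k, so T(k) = k(5k - 3).
Then T(k+1) = T(k) + (10k + 2) = (k(5k - 3)) + (10k + 2).
Simplifying, T(k+1) = (k + 1)(5k + 2) = (k+1)(5(k+1) - 3),
which is the closed form with N = k+1.
By the principle of mathematical induction, the result holds for all N ≥ 1.

T(N) = N(5N - 3)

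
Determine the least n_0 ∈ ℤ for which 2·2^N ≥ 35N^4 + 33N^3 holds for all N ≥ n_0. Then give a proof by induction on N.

At N = 22: 8388608 < 8550344, so the inequality fails and n_0 ≥ 23. We prove 2·2^N ≥ 35N^4 + 33N^3 for all N ≥ 23.
When N = 23: 2·2^N = 16777216 and 35N^4 + 33N^3 = 10195946, so 16777216 ≥ 10195946.
Suppose the result is true for N = r, so 2·2^r ≥ 35r^4 + 33r^3.
Then 2·2^(r + 1) = 2·(2·2^r) ≥ 2·(35r^4 + 33r^3).
Also, for r ≥ 23 we have 2·(35r^4 + 33r^3) ≥ 35(r+1)^4 + 33(r+1)^3, since 2·(35r^4 + 33r^3) − (35(r+1)^4 + 33(r+1)^3) = 35r^4 - 107r^3 - 309r^2 - 239r - 68, which is nonnegative for all r ≥ 23.
Combining, 2·2^(r + 1) ≥ 35(r+1)^4 + 33(r+1)^3.
This completes the induction.
Hence the smallest such n_0 is 23.

n_0 = 23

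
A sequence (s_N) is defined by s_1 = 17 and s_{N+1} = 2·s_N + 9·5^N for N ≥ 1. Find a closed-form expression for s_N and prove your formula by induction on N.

s_N = 2^N + 3·5^N

Computing the first terms: s_1 = 17, s_2 = 79, s_3 = 383. This suggests s_N = 2^N + 3·5^N.
Base step (N = 1): the formula gives 17 = 17 = s_1.
Inductive step: suppose the statement holds for some m ≥ 1, so s_m = 2^m + 3·5^m.
Then s_{m+1} = 2·s_m + 9·5^m = 2·(2^m + 3·5^m) + 9·5^m = 2^(m + 1) + 3·5^(m + 1),
which is the claimed formula at N = m+1.
Hence, by induction on N, the claim holds for every N ≥ 1.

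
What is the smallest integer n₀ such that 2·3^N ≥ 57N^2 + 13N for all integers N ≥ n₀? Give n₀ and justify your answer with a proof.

At N = 6: 1458 < 2130, so the inequality fails and n₀ ≥ 7. We prove 2·3^N ≥ 57N^2 + 13N for all N ≥ 7.
For the base case N = 7: 2·3^N = 4374 and 57N^2 + 13N = 2884, so 4374 ≥ 2884.
Suppose the result is true for N = i, so 2·3^i ≥ 57i^2 + 13i.
Then 2·3^(i + 1) = 3·(2·3^i) ≥ 3·(57i^2 + 13i).
Also, for i ≥ 7 we have 3·(57i^2 + 13i) ≥ 57(i+1)^2 + 13(i+1), since 3·(57i^2 + 13i) − (57(i+1)^2 + 13(i+1)) = 114i^2 - 88i - 70, which is nonnegative for all i ≥ 7.
Combining, 2·3^(i + 1) ≥ 57(i+1)^2 + 13(i+1).
This completes the induction.
Hence the smallest such n₀ is 7.

n₀ = 7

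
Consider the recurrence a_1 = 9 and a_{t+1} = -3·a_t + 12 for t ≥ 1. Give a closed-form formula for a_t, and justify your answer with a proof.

Computing the first terms: a_1 = 9, a_2 = -15, a_3 = 57. This suggests a_t = -2(-3)^t + 3.
Base case (t = 1): the formula gives 9 = 9 = a_1.
Suppose the result is true for t = m, so a_m = -2(-3)^m + 3.
Then a_{m+1} = -3·a_m + 12 = -3·(-2(-3)^m + 3) + 12 = -2(-3)^(m + 1) + 3,
which is the claimed formula at t = m+1.
This completes the induction.

a_t = -2(-3)^t + 3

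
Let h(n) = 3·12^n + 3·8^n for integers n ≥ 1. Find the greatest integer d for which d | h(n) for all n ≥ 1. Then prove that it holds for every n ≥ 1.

Computing the first values: h(1) = 60 and h(2) = 624; gcd(60, 624) = 12, so d ≤ 12.
We prove 12 | 3·12^n + 3·8^n for all n ≥ 1 by induction on n.
For the base case n = 1: h(1) = 60 = 12·(5), so 12 | h(1).
For the inductive step, assume it holds for an arbitrary k ≥ 1, i.e. 12 | h(k). Then
h(k+1) − 12·h(k) = (3·12^(k+1) + 3·8^(k+1)) − 12·(3·12^k + 3·8^k) = (3)·8^k·(8 − 12) = (-12)·8^k. Since 12 | h(k) by the inductive hypothesis, 12 | 12·h(k); and 12 | -12 since -12 = 12·-1. Therefore 12 | h(k+1).
This completes the induction.
Therefore the largest such d is 12.

d = 12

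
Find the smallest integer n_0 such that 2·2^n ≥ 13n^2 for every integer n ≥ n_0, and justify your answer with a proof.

n_0 = 10

At n = 9: 1024 < 1053, so the inequality fails and n_0 ≥ 10. We prove 2·2^n ≥ 13n^2 for all n ≥ 10.
When n = 10: 2·2^n = 2048 and 13n^2 = 1300, so 2048 ≥ 1300.
For the inductive step, assume it holds for an arbitrary m ≥ 10, so 2·2^m ≥ 13m^2.
Then 2·2^(m + 1) = 2·(2·2^m) ≥ 2·(13m^2).
Also, for m ≥ 10 we have 2·(13m^2) ≥ 13(m+1)^2, since 2 ≥ (1 + 1/m)^2 for all m ≥ 10.
Combining, 2·2^(m + 1) ≥ 13(m+1)^2.
This completes the induction.
Hence the smallest such n_0 is 10.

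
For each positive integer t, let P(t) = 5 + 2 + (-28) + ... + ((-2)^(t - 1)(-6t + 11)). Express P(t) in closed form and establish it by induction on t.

We claim P(t) = (-2)^t(2t - 3) + 3 for all t ≥ 1.
Base step (t = 1): P(1) = 5, and the closed form gives 5. They agree.
For the inductive step, assume it holds for an arbitrary i ≥ 1, so P(i) = (-2)^i(2i - 3) + 3.
Then P(i+1) = P(i) + ((-2)^i(-6i + 5)) = ((-2)^i(2i - 3) + 3) + ((-2)^i(-6i + 5)).
Simplifying, P(i+1) = -(-2)^(i + 1) - (-2)^(i + 2)i + 3 = (-2)^(i+1)(2(i+1) - 3) + 3,
which is the closed form with t = i+1.
Hence, by induction on t, the claim holds for every t ≥ 1.

P(t) = (-2)^t(2t - 3) + 3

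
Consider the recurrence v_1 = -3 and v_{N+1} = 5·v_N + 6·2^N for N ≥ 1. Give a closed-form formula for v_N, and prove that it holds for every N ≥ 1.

Computing the first terms: v_1 = -3, v_2 = -3, v_3 = 9. This suggests v_N = -2^(N + 1) + 5^(N - 1).
Base step (N = 1): the formula gives -3 = -3 = v_1.
Inductive step: assume the claim holds for N = k, so v_k = -2^(k + 1) + 5^(k - 1).
Then v_{k+1} = 5·v_k + 6·2^k = 5·(-2^(k + 1) + 5^(k - 1)) + 6·2^k = -2^(k + 2) + 5^k = -2^((k+1) + 1) + 5^((k+1) - 1),
which is the claimed formula at N = k+1.
This completes the induction.

v_N = -2^(N + 1) + 5^(N - 1)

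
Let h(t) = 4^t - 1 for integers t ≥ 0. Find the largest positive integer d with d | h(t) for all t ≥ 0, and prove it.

Computing the first values: h(0) = 0 and h(1) = 3; gcd(0, 3) = 3, so d ≤ 3.
We prove 3 | 4^t - 1 for all t ≥ 0 by induction on t.
Base step (t = 0): h(0) = 0 = 3·(0), so 3 | h(0).
For the inductive step, assume it holds for an arbitrary p ≥ 0, i.e. 3 | h(p). Then
h(p+1) = 4^(p+1) - 1 = 4·(4^p - 1) + 3 = 4·h(p) + 3. The first term is divisible by 3 by the inductive hypothesis, and 3 is divisible by 3. Hence 3 | h(p+1).
By the principle of mathematical induction, the result holds for all t ≥ 0.
Therefore the largest such d is 3.

d = 3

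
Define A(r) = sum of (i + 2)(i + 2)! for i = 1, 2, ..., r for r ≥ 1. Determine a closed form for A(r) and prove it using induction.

A(r) = (r + 3)! - 6

We claim A(r) = (r + 3)! - 6 for all r ≥ 1.
Base step (r = 1): A(1) = 18, and the closed form gives 18. They agree.
Inductive step: suppose the statement holds for some i ≥ 1, so A(i) = (i + 3)! - 6.
Then A(i+1) = A(i) + ((i + 3)(i + 3)!) = ((i + 3)! - 6) + ((i + 3)(i + 3)!).
Simplifying, A(i+1) = ((i+1) + 3)! - 6,
which is the closed form with r = i+1.
By induction, the statement is established for all r ≥ 1.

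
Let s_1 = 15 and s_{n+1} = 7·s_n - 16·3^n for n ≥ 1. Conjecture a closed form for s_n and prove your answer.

Computing the first terms: s_1 = 15, s_2 = 57, s_3 = 255. This suggests s_n = 4·3^n + 3·7^(n - 1).
For the base case n = 1: the formula gives 15 = 15 = s_1.
For the inductive step, assume it holds for an arbitrary m ≥ 1, so s_m = 4·3^m + 3·7^(m - 1).
Then s_{m+1} = 7·s_m - 16·3^m = 7·(4·3^m + 3·7^(m - 1)) - 16·3^m = 4·3^(m + 1) + 3·7^m = 4·3^(m+1) + 3·7^((m+1) - 1),
which is the claimed formula at n = m+1.
By induction, the statement is established for all n ≥ 1.

s_n = 4·3^n + 3·7^(n - 1)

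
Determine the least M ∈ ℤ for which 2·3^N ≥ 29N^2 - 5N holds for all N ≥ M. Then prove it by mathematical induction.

At N = 5: 486 < 700, so the inequality fails and M ≥ 6. We prove 2·3^N ≥ 29N^2 - 5N for all N ≥ 6.
Base case (N = 6): 2·3^N = 1458 and 29N^2 - 5N = 1014, so 1458 ≥ 1014.
Inductive step: suppose the statement holds for some i ≥ 6, so 2·3^i ≥ 29i^2 - 5i.
Then 2·3^(i + 1) = 3·(2·3^i) ≥ 3·(29i^2 - 5i).
Also, for i ≥ 6 we have 3·(29i^2 - 5i) ≥ 29(i+1)^2 - 5(i+1), since 3·(29i^2 - 5i) − (29(i+1)^2 - 5(i+1)) = 58i^2 - 68i - 24, which is nonnegative for all i ≥ 6.
Combining, 2·3^(i + 1) ≥ 29(i+1)^2 - 5(i+1).
Hence, by induction on N, the claim holds for every N ≥ 6.
Hence the smallest such M is 6.

M = 6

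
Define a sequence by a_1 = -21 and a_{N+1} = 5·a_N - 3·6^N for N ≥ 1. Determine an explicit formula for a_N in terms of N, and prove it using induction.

Computing the first terms: a_1 = -21, a_2 = -123, a_3 = -723. This suggests a_N = -3·5^(N - 1) - 3·6^N.
Base step (N = 1): the formula gives -21 = -21 = a_1.
Inductive step: suppose the statement holds for some i ≥ 1, so a_i = -3·5^(i - 1) - 3·6^i.
Then a_{i+1} = 5·a_i - 3·6^i = 5·(-3·5^(i - 1) - 3·6^i) - 3·6^i = -3·5^i - 3·6^(i + 1) = -3·5^((i+1) - 1) - 3·6^(i+1),
which is the claimed formula at N = i+1.
By the principle of mathematical induction, the result holds for all N ≥ 1.

a_N = -3·5^(N - 1) - 3·6^N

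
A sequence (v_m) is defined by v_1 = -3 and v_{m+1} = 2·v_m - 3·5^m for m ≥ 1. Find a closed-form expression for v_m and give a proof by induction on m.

v_m = 2^m - 5^m

Computing the first terms: v_1 = -3, v_2 = -21, v_3 = -117. This suggests v_m = 2^m - 5^m.
When m = 1: the formula gives -3 = -3 = v_1.
Inductive step: assume the claim holds for m = p, so v_p = 2^p - 5^p.
Then v_{p+1} = 2·v_p - 3·5^p = 2·(2^p - 5^p) - 3·5^p = 2^(p + 1) - 5^(p + 1),
which is the claimed formula at m = p+1.
By induction, the statement is established for all m ≥ 1.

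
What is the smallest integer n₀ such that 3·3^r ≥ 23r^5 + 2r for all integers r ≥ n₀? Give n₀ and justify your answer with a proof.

At r = 13: 4782969 < 8539765, so the inequality fails and n₀ ≥ 14. We prove 3·3^r ≥ 23r^5 + 2r for all r ≥ 14.
Base step (r = 14): 3·3^r = 14348907 and 23r^5 + 2r = 12369980, so 14348907 ≥ 12369980.
Inductive step: assume the claim holds for r = k, so 3·3^k ≥ 23k^5 + 2k.
Then 3·3^(k + 1) = 3·(3·3^k) ≥ 3·(23k^5 + 2k).
Also, for k ≥ 14 we have 3·(23k^5 + 2k) ≥ 23(k+1)^5 + 2(k+1), since 3·(23k^5 + 2k) − (23(k+1)^5 + 2(k+1)) = 46k^5 - 115k^4 - 230k^3 - 230k^2 - 111k - 25, which is nonnegative for all k ≥ 14.
Combining, 3·3^(k + 1) ≥ 23(k+1)^5 + 2(k+1).
By induction, the statement is established for all r ≥ 14.
Hence the smallest such n₀ is 14.

n₀ = 14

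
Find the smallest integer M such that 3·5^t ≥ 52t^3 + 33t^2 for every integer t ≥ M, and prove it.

At t = 4: 1875 < 3856, so the inequality fails and M ≥ 5. We prove 3·5^t ≥ 52t^3 + 33t^2 for all t ≥ 5.
Base case (t = 5): 3·5^t = 9375 and 52t^3 + 33t^2 = 7325, so 9375 ≥ 7325.
Suppose the result is true for t = m, so 3·5^m ≥ 52m^3 + 33m^2.
Then 3·5^(m + 1) = 5·(3·5^m) ≥ 5·(52m^3 + 33m^2).
Also, for m ≥ 5 we have 5·(52m^3 + 33m^2) ≥ 52(m+1)^3 + 33(m+1)^2, since 5·(52m^3 + 33m^2) − (52(m+1)^3 + 33(m+1)^2) = 208m^3 - 24m^2 - 222m - 85, which is nonnegative for all m ≥ 5.
Combining, 3·5^(m + 1) ≥ 52(m+1)^3 + 33(m+1)^2.
Hence, by induction on t, the claim holds for every t ≥ 5.
Hence the smallest such M is 5.

M = 5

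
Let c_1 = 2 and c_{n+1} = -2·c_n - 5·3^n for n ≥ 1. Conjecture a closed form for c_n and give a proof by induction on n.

c_n = 5(-2)^(n - 1) - 3^n

Computing the first terms: c_1 = 2, c_2 = -19, c_3 = -7. This suggests c_n = 5(-2)^(n - 1) - 3^n.
When n = 1: the formula gives 2 = 2 = c_1.
Inductive step: suppose the statement holds for some i ≥ 1, so c_i = 5(-2)^(i - 1) - 3^i.
Then c_{i+1} = -2·c_i - 5·3^i = -2·(5(-2)^(i - 1) - 3^i) - 5·3^i = 5(-2)^i - 3^(i + 1) = 5(-2)^((i+1) - 1) - 3^(i+1),
which is the claimed formula at n = i+1.
By induction, the statement is established for all n ≥ 1.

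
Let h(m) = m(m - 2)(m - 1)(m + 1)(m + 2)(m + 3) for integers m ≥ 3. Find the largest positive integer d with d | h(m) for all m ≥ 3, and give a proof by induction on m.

d = 720

Computing the first values: h(3) = 720 and h(4) = 5040; gcd(720, 5040) = 720, so d ≤ 720.
We prove 720 | m(m - 2)(m - 1)(m + 1)(m + 2)(m + 3) for all m ≥ 3 by induction on m.
When m = 3: h(3) = 720 = 720·(1), so 720 | h(3).
Inductive step: assume the claim holds for m = i, i.e. 720 | h(i). Then
h(i+1) − h(i) = (i-1)·i·(i+1)·(i+2)·(i+3)·(i+4) − (i-2)·(i-1)·i·(i+1)·(i+2)·(i+3) = (i-1)·i·(i+1)·(i+2)·(i+3)·[(i+4) − (i-2)] = 6·(i-1)·i·(i+1)·(i+2)·(i+3). The product of 5 consecutive integers is divisible by (5)! = 120, so h(i+1) − h(i) is divisible by 6·120 = 720. By the inductive hypothesis 720 | h(i), hence 720 | h(i+1).
By the principle of mathematical induction, the result holds for all m ≥ 3.
Therefore the largest such d is 720.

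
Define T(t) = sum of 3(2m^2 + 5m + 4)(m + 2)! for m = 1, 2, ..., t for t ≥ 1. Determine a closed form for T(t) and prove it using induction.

We claim T(t) = (6t + 3)(t + 3)! - 18 for all t ≥ 1.
Base case (t = 1): T(1) = 198, and the closed form gives 198. They agree.
Inductive step: assume the claim holds for t = m, so T(m) = (6m + 3)(m + 3)! - 18.
Then T(m+1) = T(m) + (3(2m^2 + 9m + 11)(m + 3)!) = ((6m + 3)(m + 3)! - 18) + (3(2m^2 + 9m + 11)(m + 3)!).
Simplifying, T(m+1) = (6(m+1) + 3)((m+1) + 3)! - 18,
which is the closed form with t = m+1.
This completes the induction.

T(t) = (6t + 3)(t + 3)! - 18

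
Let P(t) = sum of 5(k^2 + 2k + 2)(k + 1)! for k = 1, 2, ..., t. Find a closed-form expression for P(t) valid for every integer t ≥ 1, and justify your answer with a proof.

P(t) = (5t + 5)(t + 2)! - 10

We claim P(t) = (5t + 5)(t + 2)! - 10 for all t ≥ 1.
Base case (t = 1): P(1) = 50, and the closed form gives 50. They agree.
Suppose the result is true for t = k, so P(k) = (5k + 5)(k + 2)! - 10.
Then P(k+1) = P(k) + (5(k^2 + 4k + 5)(k + 2)!) = ((5k + 5)(k + 2)! - 10) + (5(k^2 + 4k + 5)(k + 2)!).
Simplifying, P(k+1) = (5(k+1) + 5)((k+1) + 2)! - 10,
which is the closed form with t = k+1.
Hence, by induction on t, the claim holds for every t ≥ 1.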